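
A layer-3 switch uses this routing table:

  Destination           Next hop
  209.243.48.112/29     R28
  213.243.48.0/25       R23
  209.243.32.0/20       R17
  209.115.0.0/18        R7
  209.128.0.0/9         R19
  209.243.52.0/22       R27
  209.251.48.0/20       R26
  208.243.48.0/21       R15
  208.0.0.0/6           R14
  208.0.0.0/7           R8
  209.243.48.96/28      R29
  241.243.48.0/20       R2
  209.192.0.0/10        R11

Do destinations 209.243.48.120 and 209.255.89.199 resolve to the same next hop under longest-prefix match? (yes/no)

yes

209.243.48.120: longest match 209.192.0.0/10 -> R11
209.255.89.199: longest match 209.192.0.0/10 -> R11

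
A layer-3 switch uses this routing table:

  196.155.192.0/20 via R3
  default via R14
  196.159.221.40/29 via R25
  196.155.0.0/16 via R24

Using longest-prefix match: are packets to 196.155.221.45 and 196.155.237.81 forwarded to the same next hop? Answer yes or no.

196.155.221.45: longest match 196.155.0.0/16 -> R24
196.155.237.81: longest match 196.155.0.0/16 -> R24

yes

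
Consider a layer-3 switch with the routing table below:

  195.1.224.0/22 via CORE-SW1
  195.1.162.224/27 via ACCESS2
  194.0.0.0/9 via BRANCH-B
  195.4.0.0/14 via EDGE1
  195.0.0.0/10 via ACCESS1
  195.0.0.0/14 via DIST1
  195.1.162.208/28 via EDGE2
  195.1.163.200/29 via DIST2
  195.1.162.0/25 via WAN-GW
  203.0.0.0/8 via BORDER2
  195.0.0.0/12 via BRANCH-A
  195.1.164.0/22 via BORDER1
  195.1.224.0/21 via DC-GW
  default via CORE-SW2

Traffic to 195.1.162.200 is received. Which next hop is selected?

Routes whose prefix contains 195.1.162.200:
  0.0.0.0/0 (default, matches everything) -> CORE-SW2
  195.0.0.0/10 (195.0.0.0 - 195.63.255.255) -> ACCESS1
  195.0.0.0/12 (195.0.0.0 - 195.15.255.255) -> BRANCH-A
  195.0.0.0/14 (195.0.0.0 - 195.3.255.255) -> DIST1
More-specific entries that do NOT match:
  195.1.163.200/29 (195.1.163.200 - 195.1.163.207) does not contain 195.1.162.200
  195.1.162.208/28 (195.1.162.208 - 195.1.162.223) does not contain 195.1.162.200
  195.1.162.224/27 (195.1.162.224 - 195.1.162.255) does not contain 195.1.162.200
  195.1.162.0/25 (195.1.162.0 - 195.1.162.127) does not contain 195.1.162.200
  195.1.224.0/22 (195.1.224.0 - 195.1.227.255) does not contain 195.1.162.200
  195.1.164.0/22 (195.1.164.0 - 195.1.167.255) does not contain 195.1.162.200
  195.1.224.0/21 (195.1.224.0 - 195.1.231.255) does not contain 195.1.162.200
Longest matching prefix is /14 -> next hop DIST1.

DIST1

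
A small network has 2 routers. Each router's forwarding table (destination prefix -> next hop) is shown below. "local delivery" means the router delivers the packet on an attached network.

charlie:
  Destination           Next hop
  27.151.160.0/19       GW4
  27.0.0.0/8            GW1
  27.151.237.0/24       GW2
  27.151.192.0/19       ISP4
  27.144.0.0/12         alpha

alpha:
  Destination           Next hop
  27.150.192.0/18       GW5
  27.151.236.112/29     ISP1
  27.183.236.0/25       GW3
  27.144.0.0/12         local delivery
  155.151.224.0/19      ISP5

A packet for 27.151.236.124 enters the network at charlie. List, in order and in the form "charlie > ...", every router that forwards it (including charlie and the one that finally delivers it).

At charlie: longest match for 27.151.236.124 is 27.144.0.0/12 -> alpha
At alpha: longest match for 27.151.236.124 is 27.144.0.0/12 -> local delivery

charlie > alpha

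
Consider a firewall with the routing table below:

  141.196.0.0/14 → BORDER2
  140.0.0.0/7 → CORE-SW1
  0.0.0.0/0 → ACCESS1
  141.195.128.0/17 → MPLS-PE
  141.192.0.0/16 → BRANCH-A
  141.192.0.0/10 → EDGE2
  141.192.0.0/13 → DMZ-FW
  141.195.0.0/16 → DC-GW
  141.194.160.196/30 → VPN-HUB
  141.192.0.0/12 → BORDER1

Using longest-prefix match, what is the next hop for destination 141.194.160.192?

DMZ-FW

Routes whose prefix contains 141.194.160.192:
  0.0.0.0/0 (default, matches everything) -> ACCESS1
  140.0.0.0/7 (140.0.0.0 - 141.255.255.255) -> CORE-SW1
  141.192.0.0/10 (141.192.0.0 - 141.255.255.255) -> EDGE2
  141.192.0.0/12 (141.192.0.0 - 141.207.255.255) -> BORDER1
  141.192.0.0/13 (141.192.0.0 - 141.199.255.255) -> DMZ-FW
More-specific entries that do NOT match:
  141.194.160.196/30 (141.194.160.196 - 141.194.160.199) does not contain 141.194.160.192
  141.195.128.0/17 (141.195.128.0 - 141.195.255.255) does not contain 141.194.160.192
  141.192.0.0/16 (141.192.0.0 - 141.192.255.255) does not contain 141.194.160.192
  141.195.0.0/16 (141.195.0.0 - 141.195.255.255) does not contain 141.194.160.192
  141.196.0.0/14 (141.196.0.0 - 141.199.255.255) does not contain 141.194.160.192
Longest matching prefix is /13 -> next hop DMZ-FW.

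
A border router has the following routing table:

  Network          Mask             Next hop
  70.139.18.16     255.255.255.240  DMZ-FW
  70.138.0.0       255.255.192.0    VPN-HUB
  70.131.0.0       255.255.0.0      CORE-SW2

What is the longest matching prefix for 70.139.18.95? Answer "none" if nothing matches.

70.139.18.95 is outside every listed prefix and there is no default route.

none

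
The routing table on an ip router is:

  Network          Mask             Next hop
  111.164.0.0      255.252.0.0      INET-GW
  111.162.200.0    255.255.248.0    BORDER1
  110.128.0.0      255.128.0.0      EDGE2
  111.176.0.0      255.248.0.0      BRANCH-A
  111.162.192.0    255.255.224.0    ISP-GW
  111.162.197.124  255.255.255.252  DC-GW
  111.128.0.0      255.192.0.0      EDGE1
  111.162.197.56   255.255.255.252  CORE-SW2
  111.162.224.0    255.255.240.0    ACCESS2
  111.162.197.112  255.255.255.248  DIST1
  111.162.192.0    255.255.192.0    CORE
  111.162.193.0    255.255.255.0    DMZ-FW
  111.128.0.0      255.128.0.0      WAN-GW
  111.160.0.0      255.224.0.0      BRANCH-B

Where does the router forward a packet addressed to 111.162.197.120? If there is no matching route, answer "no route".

Routes whose prefix contains 111.162.197.120:
  111.128.0.0/9 (111.128.0.0 - 111.255.255.255) -> WAN-GW
  111.128.0.0/10 (111.128.0.0 - 111.191.255.255) -> EDGE1
  111.160.0.0/11 (111.160.0.0 - 111.191.255.255) -> BRANCH-B
  111.162.192.0/18 (111.162.192.0 - 111.162.255.255) -> CORE
  111.162.192.0/19 (111.162.192.0 - 111.162.223.255) -> ISP-GW
More-specific entries that do NOT match:
  111.162.197.124/30 (111.162.197.124 - 111.162.197.127) does not contain 111.162.197.120
  111.162.197.56/30 (111.162.197.56 - 111.162.197.59) does not contain 111.162.197.120
  111.162.197.112/29 (111.162.197.112 - 111.162.197.119) does not contain 111.162.197.120
  111.162.193.0/24 (111.162.193.0 - 111.162.193.255) does not contain 111.162.197.120
  111.162.200.0/21 (111.162.200.0 - 111.162.207.255) does not contain 111.162.197.120
  111.162.224.0/20 (111.162.224.0 - 111.162.239.255) does not contain 111.162.197.120
Longest matching prefix is /19 -> next hop ISP-GW.

ISP-GW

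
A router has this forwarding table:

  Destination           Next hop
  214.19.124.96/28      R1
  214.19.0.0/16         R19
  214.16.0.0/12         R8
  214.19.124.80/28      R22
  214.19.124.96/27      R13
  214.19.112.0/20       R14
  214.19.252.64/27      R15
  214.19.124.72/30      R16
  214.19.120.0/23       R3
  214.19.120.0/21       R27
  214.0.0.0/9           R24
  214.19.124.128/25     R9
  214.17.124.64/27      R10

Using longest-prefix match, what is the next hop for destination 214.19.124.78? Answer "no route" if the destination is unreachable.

Routes whose prefix contains 214.19.124.78:
  214.0.0.0/9 (214.0.0.0 - 214.127.255.255) -> R24
  214.16.0.0/12 (214.16.0.0 - 214.31.255.255) -> R8
  214.19.0.0/16 (214.19.0.0 - 214.19.255.255) -> R19
  214.19.112.0/20 (214.19.112.0 - 214.19.127.255) -> R14
  214.19.120.0/21 (214.19.120.0 - 214.19.127.255) -> R27
More-specific entries that do NOT match:
  214.19.124.72/30 (214.19.124.72 - 214.19.124.75) does not contain 214.19.124.78
  214.19.124.96/28 (214.19.124.96 - 214.19.124.111) does not contain 214.19.124.78
  214.19.124.80/28 (214.19.124.80 - 214.19.124.95) does not contain 214.19.124.78
  214.19.124.96/27 (214.19.124.96 - 214.19.124.127) does not contain 214.19.124.78
  214.19.252.64/27 (214.19.252.64 - 214.19.252.95) does not contain 214.19.124.78
  214.17.124.64/27 (214.17.124.64 - 214.17.124.95) does not contain 214.19.124.78
  214.19.124.128/25 (214.19.124.128 - 214.19.124.255) does not contain 214.19.124.78
  214.19.120.0/23 (214.19.120.0 - 214.19.121.255) does not contain 214.19.124.78
Longest matching prefix is /21 -> next hop R27.

R27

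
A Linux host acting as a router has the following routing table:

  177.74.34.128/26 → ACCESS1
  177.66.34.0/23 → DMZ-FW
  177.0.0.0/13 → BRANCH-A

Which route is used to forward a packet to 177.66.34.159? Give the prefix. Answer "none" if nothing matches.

Entries matching 177.66.34.159:
  177.66.34.0/23 (177.66.34.0 - 177.66.35.255)
Most specific is 177.66.34.0/23.

177.66.34.0/23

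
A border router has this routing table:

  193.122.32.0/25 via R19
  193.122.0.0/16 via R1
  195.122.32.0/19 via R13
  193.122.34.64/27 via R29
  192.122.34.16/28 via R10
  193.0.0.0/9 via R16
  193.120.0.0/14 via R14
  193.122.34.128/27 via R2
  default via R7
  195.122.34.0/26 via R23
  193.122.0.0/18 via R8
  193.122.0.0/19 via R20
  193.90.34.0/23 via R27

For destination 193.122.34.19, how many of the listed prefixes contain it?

5

Prefixes containing 193.122.34.19:
  0.0.0.0/0 (default, matches everything)
  193.0.0.0/9 (193.0.0.0 - 193.127.255.255)
  193.120.0.0/14 (193.120.0.0 - 193.123.255.255)
  193.122.0.0/16 (193.122.0.0 - 193.122.255.255)
  193.122.0.0/18 (193.122.0.0 - 193.122.63.255)
Total matching entries: 5.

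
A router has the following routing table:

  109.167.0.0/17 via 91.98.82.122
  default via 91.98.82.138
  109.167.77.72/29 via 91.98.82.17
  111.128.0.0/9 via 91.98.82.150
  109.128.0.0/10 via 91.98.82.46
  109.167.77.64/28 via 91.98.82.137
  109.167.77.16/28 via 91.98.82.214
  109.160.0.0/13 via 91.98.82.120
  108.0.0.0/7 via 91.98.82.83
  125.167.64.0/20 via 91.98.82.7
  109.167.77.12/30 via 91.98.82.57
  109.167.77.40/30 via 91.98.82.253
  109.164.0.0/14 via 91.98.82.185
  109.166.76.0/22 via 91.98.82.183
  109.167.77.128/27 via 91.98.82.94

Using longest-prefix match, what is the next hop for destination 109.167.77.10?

91.98.82.122

Routes whose prefix contains 109.167.77.10:
  0.0.0.0/0 (default, matches everything) -> 91.98.82.138
  108.0.0.0/7 (108.0.0.0 - 109.255.255.255) -> 91.98.82.83
  109.128.0.0/10 (109.128.0.0 - 109.191.255.255) -> 91.98.82.46
  109.160.0.0/13 (109.160.0.0 - 109.167.255.255) -> 91.98.82.120
  109.164.0.0/14 (109.164.0.0 - 109.167.255.255) -> 91.98.82.185
  109.167.0.0/17 (109.167.0.0 - 109.167.127.255) -> 91.98.82.122
More-specific entries that do NOT match:
  109.167.77.12/30 (109.167.77.12 - 109.167.77.15) does not contain 109.167.77.10
  109.167.77.40/30 (109.167.77.40 - 109.167.77.43) does not contain 109.167.77.10
  109.167.77.72/29 (109.167.77.72 - 109.167.77.79) does not contain 109.167.77.10
  109.167.77.64/28 (109.167.77.64 - 109.167.77.79) does not contain 109.167.77.10
  109.167.77.16/28 (109.167.77.16 - 109.167.77.31) does not contain 109.167.77.10
  109.167.77.128/27 (109.167.77.128 - 109.167.77.159) does not contain 109.167.77.10
  109.166.76.0/22 (109.166.76.0 - 109.166.79.255) does not contain 109.167.77.10
  125.167.64.0/20 (125.167.64.0 - 125.167.79.255) does not contain 109.167.77.10
Longest matching prefix is /17 -> next hop 91.98.82.122.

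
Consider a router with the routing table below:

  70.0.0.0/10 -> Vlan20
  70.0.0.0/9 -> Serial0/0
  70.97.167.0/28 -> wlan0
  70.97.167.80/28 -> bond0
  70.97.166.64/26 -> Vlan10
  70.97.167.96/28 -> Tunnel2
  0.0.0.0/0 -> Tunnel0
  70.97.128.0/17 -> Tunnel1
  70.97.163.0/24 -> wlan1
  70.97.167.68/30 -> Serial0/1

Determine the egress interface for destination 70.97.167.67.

Routes whose prefix contains 70.97.167.67:
  0.0.0.0/0 (default, matches everything) -> Tunnel0
  70.0.0.0/9 (70.0.0.0 - 70.127.255.255) -> Serial0/0
  70.97.128.0/17 (70.97.128.0 - 70.97.255.255) -> Tunnel1
More-specific entries that do NOT match:
  70.97.167.68/30 (70.97.167.68 - 70.97.167.71) does not contain 70.97.167.67
  70.97.167.0/28 (70.97.167.0 - 70.97.167.15) does not contain 70.97.167.67
  70.97.167.80/28 (70.97.167.80 - 70.97.167.95) does not contain 70.97.167.67
  70.97.167.96/28 (70.97.167.96 - 70.97.167.111) does not contain 70.97.167.67
  70.97.166.64/26 (70.97.166.64 - 70.97.166.127) does not contain 70.97.167.67
  70.97.163.0/24 (70.97.163.0 - 70.97.163.255) does not contain 70.97.167.67
Longest matching prefix is /17 -> interface Tunnel1.

Tunnel1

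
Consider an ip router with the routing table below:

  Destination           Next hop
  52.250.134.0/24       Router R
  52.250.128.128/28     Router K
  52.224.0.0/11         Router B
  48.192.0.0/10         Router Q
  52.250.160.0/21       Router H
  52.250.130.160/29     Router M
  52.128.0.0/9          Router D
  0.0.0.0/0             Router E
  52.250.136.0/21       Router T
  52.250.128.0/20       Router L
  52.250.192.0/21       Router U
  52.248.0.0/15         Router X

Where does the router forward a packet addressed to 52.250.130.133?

Router L

Routes whose prefix contains 52.250.130.133:
  0.0.0.0/0 (default, matches everything) -> Router E
  52.128.0.0/9 (52.128.0.0 - 52.255.255.255) -> Router D
  52.224.0.0/11 (52.224.0.0 - 52.255.255.255) -> Router B
  52.250.128.0/20 (52.250.128.0 - 52.250.143.255) -> Router L
More-specific entries that do NOT match:
  52.250.130.160/29 (52.250.130.160 - 52.250.130.167) does not contain 52.250.130.133
  52.250.128.128/28 (52.250.128.128 - 52.250.128.143) does not contain 52.250.130.133
  52.250.134.0/24 (52.250.134.0 - 52.250.134.255) does not contain 52.250.130.133
  52.250.160.0/21 (52.250.160.0 - 52.250.167.255) does not contain 52.250.130.133
  52.250.136.0/21 (52.250.136.0 - 52.250.143.255) does not contain 52.250.130.133
  52.250.192.0/21 (52.250.192.0 - 52.250.199.255) does not contain 52.250.130.133
Longest matching prefix is /20 -> next hop Router L.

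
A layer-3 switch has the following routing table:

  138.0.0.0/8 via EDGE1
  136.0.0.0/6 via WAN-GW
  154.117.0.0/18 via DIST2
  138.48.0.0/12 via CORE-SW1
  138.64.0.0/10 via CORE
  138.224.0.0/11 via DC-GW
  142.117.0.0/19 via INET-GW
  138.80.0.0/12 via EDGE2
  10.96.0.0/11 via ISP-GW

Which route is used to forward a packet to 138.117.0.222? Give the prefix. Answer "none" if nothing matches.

Entries matching 138.117.0.222:
  136.0.0.0/6 (136.0.0.0 - 139.255.255.255)
  138.0.0.0/8 (138.0.0.0 - 138.255.255.255)
  138.64.0.0/10 (138.64.0.0 - 138.127.255.255)
Most specific is 138.64.0.0/10.

138.64.0.0/10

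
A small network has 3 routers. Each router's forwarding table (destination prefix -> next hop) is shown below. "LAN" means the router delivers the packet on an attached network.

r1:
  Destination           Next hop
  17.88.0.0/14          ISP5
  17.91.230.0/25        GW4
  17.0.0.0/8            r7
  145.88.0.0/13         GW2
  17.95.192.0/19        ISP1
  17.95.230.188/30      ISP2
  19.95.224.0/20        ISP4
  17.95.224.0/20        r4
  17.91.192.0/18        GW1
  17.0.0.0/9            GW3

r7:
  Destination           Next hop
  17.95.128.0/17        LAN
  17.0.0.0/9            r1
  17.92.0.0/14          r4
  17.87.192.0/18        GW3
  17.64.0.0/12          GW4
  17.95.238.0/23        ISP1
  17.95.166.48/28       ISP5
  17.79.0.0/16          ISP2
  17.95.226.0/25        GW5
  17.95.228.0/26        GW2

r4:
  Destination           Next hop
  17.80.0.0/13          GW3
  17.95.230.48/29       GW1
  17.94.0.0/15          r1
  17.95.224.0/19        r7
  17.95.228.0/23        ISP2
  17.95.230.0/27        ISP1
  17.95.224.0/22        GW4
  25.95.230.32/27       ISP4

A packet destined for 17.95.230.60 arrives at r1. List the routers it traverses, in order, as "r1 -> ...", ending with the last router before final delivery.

At r1: longest match for 17.95.230.60 is 17.95.224.0/20 -> r4
At r4: longest match for 17.95.230.60 is 17.95.224.0/19 -> r7
At r7: longest match for 17.95.230.60 is 17.95.128.0/17 -> LAN

r1 -> r4 -> r7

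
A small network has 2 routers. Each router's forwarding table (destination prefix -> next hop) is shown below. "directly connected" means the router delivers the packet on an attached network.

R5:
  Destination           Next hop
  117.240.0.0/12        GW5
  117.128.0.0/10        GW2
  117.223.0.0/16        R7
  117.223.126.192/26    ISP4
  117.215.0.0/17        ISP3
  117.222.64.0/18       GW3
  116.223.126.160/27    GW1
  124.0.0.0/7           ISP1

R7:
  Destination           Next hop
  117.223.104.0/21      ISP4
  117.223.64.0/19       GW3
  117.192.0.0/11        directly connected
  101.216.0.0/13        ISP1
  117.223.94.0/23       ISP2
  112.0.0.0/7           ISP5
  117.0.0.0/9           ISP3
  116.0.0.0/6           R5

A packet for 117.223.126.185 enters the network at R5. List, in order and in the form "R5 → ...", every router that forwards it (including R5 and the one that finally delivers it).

R5 → R7

At R5: longest match for 117.223.126.185 is 117.223.0.0/16 -> R7
At R7: longest match for 117.223.126.185 is 117.192.0.0/11 -> directly connected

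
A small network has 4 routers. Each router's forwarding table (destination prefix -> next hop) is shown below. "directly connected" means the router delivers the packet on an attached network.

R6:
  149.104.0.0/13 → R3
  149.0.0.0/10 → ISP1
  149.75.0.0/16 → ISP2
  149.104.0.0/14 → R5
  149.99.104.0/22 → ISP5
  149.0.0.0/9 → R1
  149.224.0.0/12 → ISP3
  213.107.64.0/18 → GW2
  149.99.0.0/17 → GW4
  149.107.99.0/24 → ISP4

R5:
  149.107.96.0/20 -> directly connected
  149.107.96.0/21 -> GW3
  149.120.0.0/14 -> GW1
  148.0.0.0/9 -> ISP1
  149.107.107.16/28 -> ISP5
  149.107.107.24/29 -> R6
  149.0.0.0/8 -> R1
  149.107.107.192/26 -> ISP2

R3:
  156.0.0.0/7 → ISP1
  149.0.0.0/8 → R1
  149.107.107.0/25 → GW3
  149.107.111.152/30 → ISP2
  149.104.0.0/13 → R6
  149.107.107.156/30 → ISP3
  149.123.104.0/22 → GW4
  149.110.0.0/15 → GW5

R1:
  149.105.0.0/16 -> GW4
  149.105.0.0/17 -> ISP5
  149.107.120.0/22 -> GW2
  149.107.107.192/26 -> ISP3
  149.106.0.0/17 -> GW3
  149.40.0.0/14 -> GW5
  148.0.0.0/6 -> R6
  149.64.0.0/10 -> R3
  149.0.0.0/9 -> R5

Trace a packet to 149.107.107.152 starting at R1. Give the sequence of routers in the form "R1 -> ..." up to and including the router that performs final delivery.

R1 -> R3 -> R6 -> R5

At R1: longest match for 149.107.107.152 is 149.64.0.0/10 -> R3
At R3: longest match for 149.107.107.152 is 149.104.0.0/13 -> R6
At R6: longest match for 149.107.107.152 is 149.104.0.0/14 -> R5
At R5: longest match for 149.107.107.152 is 149.107.96.0/20 -> directly connected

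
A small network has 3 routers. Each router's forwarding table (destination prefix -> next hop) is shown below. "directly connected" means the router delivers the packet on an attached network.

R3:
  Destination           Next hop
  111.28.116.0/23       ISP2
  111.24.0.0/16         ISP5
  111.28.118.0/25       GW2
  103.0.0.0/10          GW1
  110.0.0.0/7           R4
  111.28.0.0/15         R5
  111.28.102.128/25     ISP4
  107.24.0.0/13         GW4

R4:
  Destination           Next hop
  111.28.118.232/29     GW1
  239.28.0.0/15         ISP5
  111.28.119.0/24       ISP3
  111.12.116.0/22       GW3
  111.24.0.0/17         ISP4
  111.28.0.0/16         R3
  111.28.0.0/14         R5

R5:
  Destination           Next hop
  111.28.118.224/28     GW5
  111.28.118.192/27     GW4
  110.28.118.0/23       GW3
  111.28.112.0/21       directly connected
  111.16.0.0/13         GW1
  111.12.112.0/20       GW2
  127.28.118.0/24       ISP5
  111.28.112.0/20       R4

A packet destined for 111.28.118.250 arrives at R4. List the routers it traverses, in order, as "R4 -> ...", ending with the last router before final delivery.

At R4: longest match for 111.28.118.250 is 111.28.0.0/16 -> R3
At R3: longest match for 111.28.118.250 is 111.28.0.0/15 -> R5
At R5: longest match for 111.28.118.250 is 111.28.112.0/21 -> directly connected

R4 -> R3 -> R5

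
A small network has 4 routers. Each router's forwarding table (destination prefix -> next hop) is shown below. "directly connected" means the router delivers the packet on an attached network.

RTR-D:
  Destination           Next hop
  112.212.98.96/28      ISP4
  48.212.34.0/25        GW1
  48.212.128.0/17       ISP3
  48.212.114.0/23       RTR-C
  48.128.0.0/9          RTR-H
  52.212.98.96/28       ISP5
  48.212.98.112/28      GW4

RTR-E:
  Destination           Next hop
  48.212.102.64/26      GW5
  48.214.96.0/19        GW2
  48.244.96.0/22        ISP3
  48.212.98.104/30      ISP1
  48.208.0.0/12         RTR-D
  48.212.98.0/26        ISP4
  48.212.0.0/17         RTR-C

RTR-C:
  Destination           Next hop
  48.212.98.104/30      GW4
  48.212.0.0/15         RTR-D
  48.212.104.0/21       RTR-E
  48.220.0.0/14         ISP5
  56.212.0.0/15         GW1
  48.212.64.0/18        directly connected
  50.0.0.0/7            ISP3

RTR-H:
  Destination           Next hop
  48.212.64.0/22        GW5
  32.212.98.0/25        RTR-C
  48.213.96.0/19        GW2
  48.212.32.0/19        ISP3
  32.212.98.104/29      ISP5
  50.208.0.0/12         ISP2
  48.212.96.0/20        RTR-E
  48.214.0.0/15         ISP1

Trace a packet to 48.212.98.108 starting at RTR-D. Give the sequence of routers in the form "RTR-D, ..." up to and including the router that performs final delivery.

At RTR-D: longest match for 48.212.98.108 is 48.128.0.0/9 -> RTR-H
At RTR-H: longest match for 48.212.98.108 is 48.212.96.0/20 -> RTR-E
At RTR-E: longest match for 48.212.98.108 is 48.212.0.0/17 -> RTR-C
At RTR-C: longest match for 48.212.98.108 is 48.212.64.0/18 -> directly connected

RTR-D, RTR-H, RTR-E, RTR-C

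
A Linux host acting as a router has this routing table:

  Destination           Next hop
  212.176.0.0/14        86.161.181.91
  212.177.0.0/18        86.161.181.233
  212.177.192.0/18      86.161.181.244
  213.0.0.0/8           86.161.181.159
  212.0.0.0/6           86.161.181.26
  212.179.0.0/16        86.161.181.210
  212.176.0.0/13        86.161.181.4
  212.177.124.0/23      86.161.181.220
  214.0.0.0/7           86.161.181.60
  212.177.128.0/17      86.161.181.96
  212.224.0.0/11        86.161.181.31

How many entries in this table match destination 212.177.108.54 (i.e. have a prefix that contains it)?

3

Prefixes containing 212.177.108.54:
  212.0.0.0/6 (212.0.0.0 - 215.255.255.255)
  212.176.0.0/13 (212.176.0.0 - 212.183.255.255)
  212.176.0.0/14 (212.176.0.0 - 212.179.255.255)
Total matching entries: 3.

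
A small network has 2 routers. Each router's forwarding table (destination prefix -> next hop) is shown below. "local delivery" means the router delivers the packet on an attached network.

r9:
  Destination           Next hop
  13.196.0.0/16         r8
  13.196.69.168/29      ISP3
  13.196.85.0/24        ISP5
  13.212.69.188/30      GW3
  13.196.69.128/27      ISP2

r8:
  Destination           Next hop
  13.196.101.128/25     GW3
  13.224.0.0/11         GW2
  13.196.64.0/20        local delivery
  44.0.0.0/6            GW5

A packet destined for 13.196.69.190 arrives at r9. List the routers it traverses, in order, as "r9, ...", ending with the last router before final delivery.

At r9: longest match for 13.196.69.190 is 13.196.0.0/16 -> r8
At r8: longest match for 13.196.69.190 is 13.196.64.0/20 -> local delivery

r9, r8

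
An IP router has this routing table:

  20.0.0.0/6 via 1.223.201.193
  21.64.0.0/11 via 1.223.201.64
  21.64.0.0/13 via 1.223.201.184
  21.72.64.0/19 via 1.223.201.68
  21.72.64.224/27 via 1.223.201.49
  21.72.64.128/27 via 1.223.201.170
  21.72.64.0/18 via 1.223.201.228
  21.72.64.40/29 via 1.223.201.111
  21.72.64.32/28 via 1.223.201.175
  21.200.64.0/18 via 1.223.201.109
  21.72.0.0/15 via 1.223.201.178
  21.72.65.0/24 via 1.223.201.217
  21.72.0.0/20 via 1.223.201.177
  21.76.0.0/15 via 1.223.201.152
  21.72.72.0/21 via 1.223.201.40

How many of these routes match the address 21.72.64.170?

5

Prefixes containing 21.72.64.170:
  20.0.0.0/6 (20.0.0.0 - 23.255.255.255)
  21.64.0.0/11 (21.64.0.0 - 21.95.255.255)
  21.72.0.0/15 (21.72.0.0 - 21.73.255.255)
  21.72.64.0/18 (21.72.64.0 - 21.72.127.255)
  21.72.64.0/19 (21.72.64.0 - 21.72.95.255)
Total matching entries: 5.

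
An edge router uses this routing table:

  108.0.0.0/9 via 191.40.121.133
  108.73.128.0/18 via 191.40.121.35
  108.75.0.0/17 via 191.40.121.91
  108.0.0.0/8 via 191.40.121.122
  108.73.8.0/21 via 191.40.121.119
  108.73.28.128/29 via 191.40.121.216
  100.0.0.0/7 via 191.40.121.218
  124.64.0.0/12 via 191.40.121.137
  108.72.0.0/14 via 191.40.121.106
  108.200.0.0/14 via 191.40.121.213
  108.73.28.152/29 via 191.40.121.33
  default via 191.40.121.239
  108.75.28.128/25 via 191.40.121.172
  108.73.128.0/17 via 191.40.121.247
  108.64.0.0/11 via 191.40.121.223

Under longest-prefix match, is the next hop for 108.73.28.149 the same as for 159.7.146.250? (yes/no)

108.73.28.149: longest match 108.72.0.0/14 -> 191.40.121.106
159.7.146.250: longest match 0.0.0.0/0 -> 191.40.121.239

no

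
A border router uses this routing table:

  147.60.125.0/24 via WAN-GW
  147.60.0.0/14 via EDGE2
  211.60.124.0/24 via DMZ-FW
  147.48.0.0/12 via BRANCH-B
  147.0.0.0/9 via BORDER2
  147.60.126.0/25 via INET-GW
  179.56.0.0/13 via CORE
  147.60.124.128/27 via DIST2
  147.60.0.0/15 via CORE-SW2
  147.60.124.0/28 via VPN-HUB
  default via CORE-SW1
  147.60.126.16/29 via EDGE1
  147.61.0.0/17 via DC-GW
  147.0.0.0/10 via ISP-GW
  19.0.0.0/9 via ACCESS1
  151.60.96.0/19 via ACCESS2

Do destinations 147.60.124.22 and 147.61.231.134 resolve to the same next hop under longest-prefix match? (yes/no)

147.60.124.22: longest match 147.60.0.0/15 -> CORE-SW2
147.61.231.134: longest match 147.60.0.0/15 -> CORE-SW2

yes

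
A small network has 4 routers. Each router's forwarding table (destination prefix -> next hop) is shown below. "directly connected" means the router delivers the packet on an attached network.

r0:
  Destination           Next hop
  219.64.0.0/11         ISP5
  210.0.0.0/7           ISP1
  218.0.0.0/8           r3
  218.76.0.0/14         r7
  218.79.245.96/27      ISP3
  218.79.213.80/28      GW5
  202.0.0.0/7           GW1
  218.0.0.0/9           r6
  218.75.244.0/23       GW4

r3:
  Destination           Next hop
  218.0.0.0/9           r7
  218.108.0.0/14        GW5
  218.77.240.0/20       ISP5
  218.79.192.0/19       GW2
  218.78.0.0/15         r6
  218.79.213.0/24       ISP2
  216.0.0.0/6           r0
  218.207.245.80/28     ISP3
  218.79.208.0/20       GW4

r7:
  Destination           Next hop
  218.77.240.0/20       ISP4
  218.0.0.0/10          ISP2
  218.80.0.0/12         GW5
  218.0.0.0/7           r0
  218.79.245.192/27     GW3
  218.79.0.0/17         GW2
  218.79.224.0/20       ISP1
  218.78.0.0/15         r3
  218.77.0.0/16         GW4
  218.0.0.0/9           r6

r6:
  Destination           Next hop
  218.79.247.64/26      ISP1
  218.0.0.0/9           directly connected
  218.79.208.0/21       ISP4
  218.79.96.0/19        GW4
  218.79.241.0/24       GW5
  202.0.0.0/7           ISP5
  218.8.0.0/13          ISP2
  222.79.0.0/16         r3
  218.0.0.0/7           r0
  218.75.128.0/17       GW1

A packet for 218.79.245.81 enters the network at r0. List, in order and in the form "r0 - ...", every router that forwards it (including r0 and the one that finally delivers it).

At r0: longest match for 218.79.245.81 is 218.76.0.0/14 -> r7
At r7: longest match for 218.79.245.81 is 218.78.0.0/15 -> r3
At r3: longest match for 218.79.245.81 is 218.78.0.0/15 -> r6
At r6: longest match for 218.79.245.81 is 218.0.0.0/9 -> directly connected

r0 - r7 - r3 - r6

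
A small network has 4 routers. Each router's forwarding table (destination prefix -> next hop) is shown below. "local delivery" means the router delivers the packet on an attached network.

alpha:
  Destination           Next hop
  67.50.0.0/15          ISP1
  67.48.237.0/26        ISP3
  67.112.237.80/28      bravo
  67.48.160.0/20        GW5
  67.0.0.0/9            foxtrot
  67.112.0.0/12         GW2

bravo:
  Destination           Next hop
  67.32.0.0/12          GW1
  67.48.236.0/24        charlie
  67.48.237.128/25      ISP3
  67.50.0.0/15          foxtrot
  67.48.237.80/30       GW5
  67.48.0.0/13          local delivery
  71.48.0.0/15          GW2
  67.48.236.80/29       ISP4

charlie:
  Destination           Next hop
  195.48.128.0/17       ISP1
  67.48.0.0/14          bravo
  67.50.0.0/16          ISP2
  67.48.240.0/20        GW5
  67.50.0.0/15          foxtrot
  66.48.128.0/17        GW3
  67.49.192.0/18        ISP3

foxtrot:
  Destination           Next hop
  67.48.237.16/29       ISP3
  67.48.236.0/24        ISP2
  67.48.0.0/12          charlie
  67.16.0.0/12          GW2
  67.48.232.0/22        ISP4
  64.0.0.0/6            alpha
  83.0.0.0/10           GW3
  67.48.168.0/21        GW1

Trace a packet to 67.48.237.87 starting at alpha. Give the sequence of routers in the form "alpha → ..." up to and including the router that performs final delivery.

alpha → foxtrot → charlie → bravo

At alpha: longest match for 67.48.237.87 is 67.0.0.0/9 -> foxtrot
At foxtrot: longest match for 67.48.237.87 is 67.48.0.0/12 -> charlie
At charlie: longest match for 67.48.237.87 is 67.48.0.0/14 -> bravo
At bravo: longest match for 67.48.237.87 is 67.48.0.0/13 -> local delivery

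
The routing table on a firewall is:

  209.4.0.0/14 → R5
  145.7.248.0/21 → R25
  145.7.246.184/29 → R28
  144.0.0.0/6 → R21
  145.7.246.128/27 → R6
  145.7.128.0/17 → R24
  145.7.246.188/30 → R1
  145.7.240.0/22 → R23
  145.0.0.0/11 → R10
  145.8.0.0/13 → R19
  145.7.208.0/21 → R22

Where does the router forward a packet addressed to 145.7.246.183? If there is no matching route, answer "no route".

Routes whose prefix contains 145.7.246.183:
  144.0.0.0/6 (144.0.0.0 - 147.255.255.255) -> R21
  145.0.0.0/11 (145.0.0.0 - 145.31.255.255) -> R10
  145.7.128.0/17 (145.7.128.0 - 145.7.255.255) -> R24
More-specific entries that do NOT match:
  145.7.246.188/30 (145.7.246.188 - 145.7.246.191) does not contain 145.7.246.183
  145.7.246.184/29 (145.7.246.184 - 145.7.246.191) does not contain 145.7.246.183
  145.7.246.128/27 (145.7.246.128 - 145.7.246.159) does not contain 145.7.246.183
  145.7.240.0/22 (145.7.240.0 - 145.7.243.255) does not contain 145.7.246.183
  145.7.248.0/21 (145.7.248.0 - 145.7.255.255) does not contain 145.7.246.183
  145.7.208.0/21 (145.7.208.0 - 145.7.215.255) does not contain 145.7.246.183
Longest matching prefix is /17 -> next hop R24.

R24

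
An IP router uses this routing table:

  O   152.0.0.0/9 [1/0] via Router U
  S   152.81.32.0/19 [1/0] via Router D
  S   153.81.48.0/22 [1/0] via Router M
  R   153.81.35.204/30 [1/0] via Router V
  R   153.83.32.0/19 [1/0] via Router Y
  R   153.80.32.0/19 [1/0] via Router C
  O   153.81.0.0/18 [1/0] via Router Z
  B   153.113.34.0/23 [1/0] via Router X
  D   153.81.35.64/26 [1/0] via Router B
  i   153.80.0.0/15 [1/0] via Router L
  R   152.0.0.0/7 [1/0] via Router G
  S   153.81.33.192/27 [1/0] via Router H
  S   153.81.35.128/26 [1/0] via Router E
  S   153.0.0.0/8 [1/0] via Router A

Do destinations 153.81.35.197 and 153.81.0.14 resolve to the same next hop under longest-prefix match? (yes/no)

153.81.35.197: longest match 153.81.0.0/18 -> Router Z
153.81.0.14: longest match 153.81.0.0/18 -> Router Z

yes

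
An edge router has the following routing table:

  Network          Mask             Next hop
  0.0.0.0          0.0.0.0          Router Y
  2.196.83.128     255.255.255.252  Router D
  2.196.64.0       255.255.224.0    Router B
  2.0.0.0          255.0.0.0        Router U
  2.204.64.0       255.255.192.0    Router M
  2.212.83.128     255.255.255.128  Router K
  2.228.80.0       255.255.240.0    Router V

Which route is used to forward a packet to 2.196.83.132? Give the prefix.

2.196.64.0/19

Entries matching 2.196.83.132:
  0.0.0.0/0 (default, matches everything)
  2.0.0.0/8 (2.0.0.0 - 2.255.255.255)
  2.196.64.0/19 (2.196.64.0 - 2.196.95.255)
Most specific is 2.196.64.0/19.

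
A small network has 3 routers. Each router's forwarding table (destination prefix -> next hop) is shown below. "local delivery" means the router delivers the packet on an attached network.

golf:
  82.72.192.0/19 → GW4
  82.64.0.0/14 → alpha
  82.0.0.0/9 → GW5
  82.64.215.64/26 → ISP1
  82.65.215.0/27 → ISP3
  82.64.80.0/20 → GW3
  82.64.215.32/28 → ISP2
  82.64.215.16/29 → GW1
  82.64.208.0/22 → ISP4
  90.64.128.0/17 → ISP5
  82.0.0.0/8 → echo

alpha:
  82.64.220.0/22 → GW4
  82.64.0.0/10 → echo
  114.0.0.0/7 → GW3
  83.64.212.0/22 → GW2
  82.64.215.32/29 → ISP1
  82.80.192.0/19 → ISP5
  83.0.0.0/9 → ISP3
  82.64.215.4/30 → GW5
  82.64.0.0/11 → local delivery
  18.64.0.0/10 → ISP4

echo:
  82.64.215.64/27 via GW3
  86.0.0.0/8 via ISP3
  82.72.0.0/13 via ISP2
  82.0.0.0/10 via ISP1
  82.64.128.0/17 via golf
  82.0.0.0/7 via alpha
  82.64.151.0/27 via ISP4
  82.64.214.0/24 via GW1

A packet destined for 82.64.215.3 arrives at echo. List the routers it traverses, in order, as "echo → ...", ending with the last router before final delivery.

At echo: longest match for 82.64.215.3 is 82.64.128.0/17 -> golf
At golf: longest match for 82.64.215.3 is 82.64.0.0/14 -> alpha
At alpha: longest match for 82.64.215.3 is 82.64.0.0/11 -> local delivery

echo → golf → alpha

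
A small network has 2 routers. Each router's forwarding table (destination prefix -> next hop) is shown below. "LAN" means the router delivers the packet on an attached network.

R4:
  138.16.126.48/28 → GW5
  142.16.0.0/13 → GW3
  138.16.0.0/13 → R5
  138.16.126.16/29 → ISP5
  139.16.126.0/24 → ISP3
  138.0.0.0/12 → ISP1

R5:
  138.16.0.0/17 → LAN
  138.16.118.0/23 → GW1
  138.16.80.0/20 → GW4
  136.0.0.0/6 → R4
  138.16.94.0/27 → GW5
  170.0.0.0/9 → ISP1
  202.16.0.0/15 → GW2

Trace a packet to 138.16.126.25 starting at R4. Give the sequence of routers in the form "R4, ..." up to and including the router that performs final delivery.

R4, R5

At R4: longest match for 138.16.126.25 is 138.16.0.0/13 -> R5
At R5: longest match for 138.16.126.25 is 138.16.0.0/17 -> LAN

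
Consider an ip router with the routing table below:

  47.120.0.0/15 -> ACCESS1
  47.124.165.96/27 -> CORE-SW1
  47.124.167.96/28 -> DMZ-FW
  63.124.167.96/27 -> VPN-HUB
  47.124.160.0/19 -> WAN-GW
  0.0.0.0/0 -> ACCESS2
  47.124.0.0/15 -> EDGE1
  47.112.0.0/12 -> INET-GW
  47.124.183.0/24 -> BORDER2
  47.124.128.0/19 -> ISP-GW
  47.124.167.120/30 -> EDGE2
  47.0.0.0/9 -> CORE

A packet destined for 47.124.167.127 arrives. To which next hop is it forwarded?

Routes whose prefix contains 47.124.167.127:
  0.0.0.0/0 (default, matches everything) -> ACCESS2
  47.0.0.0/9 (47.0.0.0 - 47.127.255.255) -> CORE
  47.112.0.0/12 (47.112.0.0 - 47.127.255.255) -> INET-GW
  47.124.0.0/15 (47.124.0.0 - 47.125.255.255) -> EDGE1
  47.124.160.0/19 (47.124.160.0 - 47.124.191.255) -> WAN-GW
More-specific entries that do NOT match:
  47.124.167.120/30 (47.124.167.120 - 47.124.167.123) does not contain 47.124.167.127
  47.124.167.96/28 (47.124.167.96 - 47.124.167.111) does not contain 47.124.167.127
  47.124.165.96/27 (47.124.165.96 - 47.124.165.127) does not contain 47.124.167.127
  63.124.167.96/27 (63.124.167.96 - 63.124.167.127) does not contain 47.124.167.127
  47.124.183.0/24 (47.124.183.0 - 47.124.183.255) does not contain 47.124.167.127
Longest matching prefix is /19 -> next hop WAN-GW.

WAN-GW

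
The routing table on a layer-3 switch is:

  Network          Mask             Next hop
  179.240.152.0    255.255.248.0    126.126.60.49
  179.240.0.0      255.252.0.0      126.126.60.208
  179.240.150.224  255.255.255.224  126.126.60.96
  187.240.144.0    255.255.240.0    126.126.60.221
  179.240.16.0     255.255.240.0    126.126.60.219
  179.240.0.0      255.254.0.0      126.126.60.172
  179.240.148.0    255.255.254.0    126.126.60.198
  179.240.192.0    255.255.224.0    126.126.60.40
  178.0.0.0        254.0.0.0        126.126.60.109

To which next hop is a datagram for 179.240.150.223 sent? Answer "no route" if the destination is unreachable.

Routes whose prefix contains 179.240.150.223:
  178.0.0.0/7 (178.0.0.0 - 179.255.255.255) -> 126.126.60.109
  179.240.0.0/14 (179.240.0.0 - 179.243.255.255) -> 126.126.60.208
  179.240.0.0/15 (179.240.0.0 - 179.241.255.255) -> 126.126.60.172
More-specific entries that do NOT match:
  179.240.150.224/27 (179.240.150.224 - 179.240.150.255) does not contain 179.240.150.223
  179.240.148.0/23 (179.240.148.0 - 179.240.149.255) does not contain 179.240.150.223
  179.240.152.0/21 (179.240.152.0 - 179.240.159.255) does not contain 179.240.150.223
  187.240.144.0/20 (187.240.144.0 - 187.240.159.255) does not contain 179.240.150.223
  179.240.16.0/20 (179.240.16.0 - 179.240.31.255) does not contain 179.240.150.223
  179.240.192.0/19 (179.240.192.0 - 179.240.223.255) does not contain 179.240.150.223
Longest matching prefix is /15 -> next hop 126.126.60.172.

126.126.60.172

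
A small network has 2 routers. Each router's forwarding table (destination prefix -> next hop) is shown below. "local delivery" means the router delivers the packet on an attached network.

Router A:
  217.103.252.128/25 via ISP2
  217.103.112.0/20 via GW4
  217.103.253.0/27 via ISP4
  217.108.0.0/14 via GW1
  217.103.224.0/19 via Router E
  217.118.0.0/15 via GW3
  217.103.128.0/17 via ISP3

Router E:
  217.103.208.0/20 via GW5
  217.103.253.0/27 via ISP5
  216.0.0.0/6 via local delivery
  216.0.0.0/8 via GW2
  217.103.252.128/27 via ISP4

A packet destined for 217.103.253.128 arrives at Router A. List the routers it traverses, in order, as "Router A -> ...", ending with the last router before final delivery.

Router A -> Router E

At Router A: longest match for 217.103.253.128 is 217.103.224.0/19 -> Router E
At Router E: longest match for 217.103.253.128 is 216.0.0.0/6 -> local delivery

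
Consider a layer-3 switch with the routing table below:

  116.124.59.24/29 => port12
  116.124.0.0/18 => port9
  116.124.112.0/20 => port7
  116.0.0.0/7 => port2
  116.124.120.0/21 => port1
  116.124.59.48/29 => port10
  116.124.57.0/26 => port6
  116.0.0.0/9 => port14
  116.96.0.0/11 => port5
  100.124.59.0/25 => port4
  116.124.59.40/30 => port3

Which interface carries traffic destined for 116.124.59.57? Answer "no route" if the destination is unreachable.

port9

Routes whose prefix contains 116.124.59.57:
  116.0.0.0/7 (116.0.0.0 - 117.255.255.255) -> port2
  116.0.0.0/9 (116.0.0.0 - 116.127.255.255) -> port14
  116.96.0.0/11 (116.96.0.0 - 116.127.255.255) -> port5
  116.124.0.0/18 (116.124.0.0 - 116.124.63.255) -> port9
More-specific entries that do NOT match:
  116.124.59.40/30 (116.124.59.40 - 116.124.59.43) does not contain 116.124.59.57
  116.124.59.24/29 (116.124.59.24 - 116.124.59.31) does not contain 116.124.59.57
  116.124.59.48/29 (116.124.59.48 - 116.124.59.55) does not contain 116.124.59.57
  116.124.57.0/26 (116.124.57.0 - 116.124.57.63) does not contain 116.124.59.57
  100.124.59.0/25 (100.124.59.0 - 100.124.59.127) does not contain 116.124.59.57
  116.124.120.0/21 (116.124.120.0 - 116.124.127.255) does not contain 116.124.59.57
  116.124.112.0/20 (116.124.112.0 - 116.124.127.255) does not contain 116.124.59.57
Longest matching prefix is /18 -> interface port9.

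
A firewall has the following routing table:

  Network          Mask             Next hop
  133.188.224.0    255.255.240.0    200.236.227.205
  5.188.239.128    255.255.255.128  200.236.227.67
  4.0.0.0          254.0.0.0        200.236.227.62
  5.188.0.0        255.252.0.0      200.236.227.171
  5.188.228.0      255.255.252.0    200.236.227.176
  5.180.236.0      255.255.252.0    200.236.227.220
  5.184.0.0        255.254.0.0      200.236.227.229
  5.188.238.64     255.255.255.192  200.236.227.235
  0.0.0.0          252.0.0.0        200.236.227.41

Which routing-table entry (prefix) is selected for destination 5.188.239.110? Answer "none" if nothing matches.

Entries matching 5.188.239.110:
  4.0.0.0/7 (4.0.0.0 - 5.255.255.255)
  5.188.0.0/14 (5.188.0.0 - 5.191.255.255)
Most specific is 5.188.0.0/14.

5.188.0.0/14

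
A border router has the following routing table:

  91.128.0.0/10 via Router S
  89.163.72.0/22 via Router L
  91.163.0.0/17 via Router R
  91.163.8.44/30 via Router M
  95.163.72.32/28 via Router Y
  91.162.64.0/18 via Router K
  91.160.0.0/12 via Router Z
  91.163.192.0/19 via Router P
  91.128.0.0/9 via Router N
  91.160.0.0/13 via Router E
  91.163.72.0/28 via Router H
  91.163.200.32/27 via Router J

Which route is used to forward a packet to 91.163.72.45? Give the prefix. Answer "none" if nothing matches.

Entries matching 91.163.72.45:
  91.128.0.0/9 (91.128.0.0 - 91.255.255.255)
  91.128.0.0/10 (91.128.0.0 - 91.191.255.255)
  91.160.0.0/12 (91.160.0.0 - 91.175.255.255)
  91.160.0.0/13 (91.160.0.0 - 91.167.255.255)
  91.163.0.0/17 (91.163.0.0 - 91.163.127.255)
Most specific is 91.163.0.0/17.

91.163.0.0/17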